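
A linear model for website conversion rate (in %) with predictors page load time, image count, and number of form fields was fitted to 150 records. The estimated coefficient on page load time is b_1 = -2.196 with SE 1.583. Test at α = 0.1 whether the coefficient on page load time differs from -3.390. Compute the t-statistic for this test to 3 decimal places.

t = 0.754

H₀: β₁ = -3.390 vs H₁: β₁ ≠ -3.390.
t = (b_1 − β₁⁰)/SE = (-2.196 − (-3.390)) / 1.583 = 0.754.
df = n − k − 1 = 150 − 3 − 1 = 146.
Two-sided p ≈ 0.4519, which is ≥ 0.1, so fail to reject H₀.
The data are consistent with a true slope of -3.390 % per unit of page load time, holding the other predictors fixed.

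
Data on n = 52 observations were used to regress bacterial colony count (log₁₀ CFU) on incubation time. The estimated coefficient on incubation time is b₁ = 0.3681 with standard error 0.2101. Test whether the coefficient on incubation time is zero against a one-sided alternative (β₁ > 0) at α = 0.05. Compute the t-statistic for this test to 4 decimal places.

H₀: β₁ = 0 vs H₁: β₁ > 0.
t = (b₁ − β₁⁰)/SE = 0.3681 / 0.2101 = 1.7520.
df = n − 2 = 52 − 2 = 50.
One-sided p ≈ 0.0430, which is < 0.05, so reject H₀.
There is evidence that the true slope on incubation time is positive.

t = 1.7520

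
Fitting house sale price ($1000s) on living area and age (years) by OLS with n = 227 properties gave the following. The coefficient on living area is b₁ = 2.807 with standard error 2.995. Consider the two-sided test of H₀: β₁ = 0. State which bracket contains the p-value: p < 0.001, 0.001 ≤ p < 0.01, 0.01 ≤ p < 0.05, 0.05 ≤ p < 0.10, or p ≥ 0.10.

p ≥ 0.10

t = 2.807 / 2.995 = 0.937.
df = n − k − 1 = 227 − 2 − 1 = 224.
Two-sided p = 2·P(T_{224} > |t|) ≈ 0.3497.
So p ≥ 0.10.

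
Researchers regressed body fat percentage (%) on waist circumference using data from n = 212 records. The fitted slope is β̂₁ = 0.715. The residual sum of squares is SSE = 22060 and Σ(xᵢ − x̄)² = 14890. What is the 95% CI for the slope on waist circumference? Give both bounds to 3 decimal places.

(0.549, 0.881)

MSE = SSE/(n − 2) = 22060/210 = 105.048.
SE(β̂₁) = √(MSE/Sₓₓ) = √(105.048/14890) = 0.0839935.
df = n − 2 = 210.
t* = t_{0.025, 210} = 1.971325.
Margin = t* × SE = 1.971325 × 0.0839935 = 0.16558.
CI: 0.715 ± 0.16558 → (0.549, 0.881).
With 95% confidence, each one-unit increase in waist circumference is associated with a change of between 0.549 and 0.881 % in body fat percentage.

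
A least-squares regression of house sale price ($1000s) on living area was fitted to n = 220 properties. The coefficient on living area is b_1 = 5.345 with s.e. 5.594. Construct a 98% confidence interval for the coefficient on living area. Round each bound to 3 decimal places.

df = n − 2 = 220 − 2 = 218.
t* = t_{0.01, 218} = 2.343575.
Margin = t* × SE = 2.343575 × 5.594 = 13.10996.
CI: 5.345 ± 13.10996 → (-7.765, 18.455).
With 98% confidence, each one-unit increase in living area is associated with a change of between -7.765 and 18.455 $1000s in house sale price.

(-7.765, 18.455)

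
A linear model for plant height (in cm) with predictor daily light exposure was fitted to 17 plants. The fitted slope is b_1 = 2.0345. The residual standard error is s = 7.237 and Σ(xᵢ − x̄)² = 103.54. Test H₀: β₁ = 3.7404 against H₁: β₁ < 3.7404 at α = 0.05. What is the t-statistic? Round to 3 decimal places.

t = -2.399

SE(b_1) = s/√Sₓₓ = 7.237/√103.54 = 0.711221.
t = (2.0345 − 3.7404) / 0.711221 = -2.399.
df = n − 2 = 15.
One-sided p ≈ 0.0150, which is < 0.05, so reject H₀.
There is evidence that the true slope on daily light exposure is below 3.7404 cm per unit.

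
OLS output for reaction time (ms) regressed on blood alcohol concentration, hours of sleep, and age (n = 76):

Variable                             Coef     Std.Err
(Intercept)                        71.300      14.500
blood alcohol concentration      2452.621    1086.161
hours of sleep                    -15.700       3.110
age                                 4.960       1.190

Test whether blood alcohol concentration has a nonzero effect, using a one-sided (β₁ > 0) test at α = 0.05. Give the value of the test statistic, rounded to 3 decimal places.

Read off: b = 2452.621, SE = 1086.161 for blood alcohol concentration.
H₀: β₁ = 0 vs H₁: β₁ > 0.
t = 2452.621 / 1086.161 = 2.258.
df = n − k − 1 = 76 − 3 − 1 = 72.
One-sided p ≈ 0.0135, which is < 0.05, so reject H₀.
There is evidence that the true slope on blood alcohol concentration is positive, holding the other predictors fixed.

t = 2.258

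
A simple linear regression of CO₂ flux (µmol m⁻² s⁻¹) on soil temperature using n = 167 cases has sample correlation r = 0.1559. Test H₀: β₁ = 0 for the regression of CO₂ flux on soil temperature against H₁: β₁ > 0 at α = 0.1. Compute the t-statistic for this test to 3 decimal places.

t = 2.027

t = r·√(n − 2)/√(1 − r²) = 0.1559·√165/√0.975695 = 2.027.
df = n − 2 = 165.
One-sided p ≈ 0.0221, which is < 0.1, so reject H₀.
There is evidence of a linear association between soil temperature and CO₂ flux.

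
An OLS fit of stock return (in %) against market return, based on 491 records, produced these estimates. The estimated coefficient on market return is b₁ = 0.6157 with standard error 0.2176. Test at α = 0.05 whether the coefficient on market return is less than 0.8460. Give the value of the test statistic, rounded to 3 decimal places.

H₀: β₁ = 0.8460 vs H₁: β₁ < 0.8460.
t = (b₁ − β₁⁰)/SE = (0.6157 − 0.8460) / 0.2176 = -1.058.
df = n − 2 = 491 − 2 = 489.
One-sided p ≈ 0.1452, which is ≥ 0.05, so fail to reject H₀.
The data do not give significant evidence that the true slope on market return is below 0.8460 % per unit.

t = -1.058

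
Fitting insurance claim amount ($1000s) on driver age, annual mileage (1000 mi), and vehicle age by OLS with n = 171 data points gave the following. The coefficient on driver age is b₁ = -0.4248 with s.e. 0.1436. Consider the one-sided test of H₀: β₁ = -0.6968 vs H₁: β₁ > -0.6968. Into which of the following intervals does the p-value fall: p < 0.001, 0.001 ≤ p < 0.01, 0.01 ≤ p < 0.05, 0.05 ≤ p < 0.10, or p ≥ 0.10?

t = (-0.4248 − (-0.6968)) / 0.1436 = 1.894.
df = n − k − 1 = 171 − 3 − 1 = 167.
One-sided p = P(T_{167} > t) ≈ 0.0300.
So 0.01 ≤ p < 0.05.

0.01 ≤ p < 0.05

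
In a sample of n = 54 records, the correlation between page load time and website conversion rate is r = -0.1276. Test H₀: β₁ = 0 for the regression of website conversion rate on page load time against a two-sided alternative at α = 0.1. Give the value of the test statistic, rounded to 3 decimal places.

t = r·√(n − 2)/√(1 − r²) = -0.1276·√52/√0.983718 = -0.928.
df = n − 2 = 52.
Two-sided p ≈ 0.3578, which is ≥ 0.1, so fail to reject H₀.
The data do not give significant evidence of a linear association between page load time and website conversion rate.

t = -0.928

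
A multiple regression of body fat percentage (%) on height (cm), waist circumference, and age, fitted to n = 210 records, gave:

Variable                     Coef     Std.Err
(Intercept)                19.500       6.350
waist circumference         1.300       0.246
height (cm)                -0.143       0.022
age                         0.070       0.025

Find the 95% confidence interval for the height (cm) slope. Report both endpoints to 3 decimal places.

Read off: b = -0.143, SE = 0.022 for height (cm).
df = n − k − 1 = 210 − 3 − 1 = 206.
t* = t_{0.025, 206} = 1.971547.
Margin = t* × SE = 1.971547 × 0.022 = 0.04337.
CI: -0.143 ± 0.04337 → (-0.186, -0.100).

(-0.186, -0.100)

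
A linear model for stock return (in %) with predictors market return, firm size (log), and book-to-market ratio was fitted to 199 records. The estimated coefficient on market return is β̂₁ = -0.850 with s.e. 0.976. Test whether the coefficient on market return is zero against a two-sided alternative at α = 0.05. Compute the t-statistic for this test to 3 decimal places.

H₀: β₁ = 0 vs H₁: β₁ ≠ 0.
t = (β̂₁ − β₁⁰)/SE = -0.850 / 0.976 = -0.871.
df = n − k − 1 = 199 − 3 − 1 = 195.
Two-sided p ≈ 0.3849, which is ≥ 0.05, so fail to reject H₀.
The data do not give significant evidence of an association between market return and stock return, after adjusting for the other predictors.

t = -0.871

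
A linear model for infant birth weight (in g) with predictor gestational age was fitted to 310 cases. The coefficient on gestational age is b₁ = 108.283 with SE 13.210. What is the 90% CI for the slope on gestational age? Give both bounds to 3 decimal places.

(86.489, 130.077)

df = n − 2 = 310 − 2 = 308.
t* = t_{0.05, 308} = 1.649816.
Margin = t* × SE = 1.649816 × 13.210 = 21.79407.
CI: 108.283 ± 21.79407 → (86.489, 130.077).
With 90% confidence, each one-unit increase in gestational age is associated with a change of between 86.489 and 130.077 g in infant birth weight.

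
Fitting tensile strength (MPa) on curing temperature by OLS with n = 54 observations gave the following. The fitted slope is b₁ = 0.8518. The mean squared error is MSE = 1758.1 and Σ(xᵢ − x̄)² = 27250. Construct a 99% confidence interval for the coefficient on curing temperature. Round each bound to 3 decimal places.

(0.173, 1.531)

SE(b₁) = √(MSE/Sₓₓ) = √(1758.1/27250) = 0.254003.
df = n − 2 = 52.
t* = t_{0.005, 52} = 2.673734.
Margin = t* × SE = 2.673734 × 0.254003 = 0.67914.
CI: 0.8518 ± 0.67914 → (0.173, 1.531).
With 99% confidence, each one-unit increase in curing temperature is associated with a change of between 0.173 and 1.531 MPa in tensile strength.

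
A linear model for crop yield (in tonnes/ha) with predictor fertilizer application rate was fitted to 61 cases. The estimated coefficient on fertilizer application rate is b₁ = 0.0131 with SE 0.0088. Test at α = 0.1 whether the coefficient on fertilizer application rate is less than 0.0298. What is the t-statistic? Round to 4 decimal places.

H₀: β₁ = 0.0298 vs H₁: β₁ < 0.0298.
t = (b₁ − β₁⁰)/SE = (0.0131 − 0.0298) / 0.0088 = -1.8977.
df = n − 2 = 61 − 2 = 59.
One-sided p ≈ 0.0313, which is < 0.1, so reject H₀.
There is evidence that the true slope on fertilizer application rate is below 0.0298 tonnes/ha per unit.

t = -1.8977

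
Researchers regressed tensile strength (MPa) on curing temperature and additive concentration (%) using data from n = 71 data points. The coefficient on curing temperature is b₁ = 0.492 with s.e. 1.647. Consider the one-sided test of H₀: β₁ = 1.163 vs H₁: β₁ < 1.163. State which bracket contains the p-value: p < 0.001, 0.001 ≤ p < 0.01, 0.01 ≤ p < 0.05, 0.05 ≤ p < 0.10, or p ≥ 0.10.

p ≥ 0.10

t = (0.492 − 1.163) / 1.647 = -0.407.
df = n − k − 1 = 71 − 2 − 1 = 68.
One-sided p = P(T_{68} < t) ≈ 0.3425.
So p ≥ 0.10.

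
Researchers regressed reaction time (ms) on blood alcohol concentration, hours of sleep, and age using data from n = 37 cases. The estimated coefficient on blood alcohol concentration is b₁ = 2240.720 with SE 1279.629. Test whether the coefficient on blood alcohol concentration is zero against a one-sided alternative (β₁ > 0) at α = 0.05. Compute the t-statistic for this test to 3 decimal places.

t = 1.751

H₀: β₁ = 0 vs H₁: β₁ > 0.
t = (b₁ − β₁⁰)/SE = 2240.720 / 1279.629 = 1.751.
df = n − k − 1 = 37 − 3 − 1 = 33.
One-sided p ≈ 0.0446, which is < 0.05, so reject H₀.
There is evidence that the true slope on blood alcohol concentration is positive, holding the other predictors fixed.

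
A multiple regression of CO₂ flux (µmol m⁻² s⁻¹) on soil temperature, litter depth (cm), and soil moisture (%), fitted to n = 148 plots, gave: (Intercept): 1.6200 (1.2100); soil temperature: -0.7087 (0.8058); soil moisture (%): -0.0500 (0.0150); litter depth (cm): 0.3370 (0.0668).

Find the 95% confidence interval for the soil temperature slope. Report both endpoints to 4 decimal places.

Read off: b = -0.7087, SE = 0.8058 for soil temperature.
df = n − k − 1 = 148 − 3 − 1 = 144.
t* = t_{0.025, 144} = 1.976575.
Margin = t* × SE = 1.976575 × 0.8058 = 1.592724.
CI: -0.7087 ± 1.592724 → (-2.3014, 0.8840).

(-2.3014, 0.8840)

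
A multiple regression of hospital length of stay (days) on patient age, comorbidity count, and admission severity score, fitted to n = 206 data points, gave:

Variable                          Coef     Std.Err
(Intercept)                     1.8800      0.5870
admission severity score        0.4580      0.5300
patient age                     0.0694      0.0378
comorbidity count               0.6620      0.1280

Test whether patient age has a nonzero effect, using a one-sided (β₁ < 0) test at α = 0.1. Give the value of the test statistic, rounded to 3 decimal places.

t = 1.836

Read off: b = 0.0694, SE = 0.0378 for patient age.
H₀: β₁ = 0 vs H₁: β₁ < 0.
t = 0.0694 / 0.0378 = 1.836.
df = n − k − 1 = 206 − 3 − 1 = 202.
One-sided p ≈ 0.9661, which is ≥ 0.1, so fail to reject H₀.
The data do not give significant evidence that the true slope on patient age is negative, holding the other predictors fixed.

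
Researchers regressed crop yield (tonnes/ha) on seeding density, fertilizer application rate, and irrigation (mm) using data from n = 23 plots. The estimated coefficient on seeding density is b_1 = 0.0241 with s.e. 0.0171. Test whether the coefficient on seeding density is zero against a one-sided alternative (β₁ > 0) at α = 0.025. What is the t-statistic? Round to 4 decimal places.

t = 1.4094

H₀: β₁ = 0 vs H₁: β₁ > 0.
t = (b_1 − β₁⁰)/SE = 0.0241 / 0.0171 = 1.4094.
df = n − k − 1 = 23 − 3 − 1 = 19.
One-sided p ≈ 0.0874, which is ≥ 0.025, so fail to reject H₀.
The data do not give significant evidence that the true slope on seeding density is positive, holding the other predictors fixed.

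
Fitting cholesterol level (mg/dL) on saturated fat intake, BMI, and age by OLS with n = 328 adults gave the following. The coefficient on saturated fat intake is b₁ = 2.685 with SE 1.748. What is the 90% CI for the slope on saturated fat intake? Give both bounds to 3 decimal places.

(-0.198, 5.568)

df = n − k − 1 = 328 − 3 − 1 = 324.
t* = t_{0.05, 324} = 1.64957.
Margin = t* × SE = 1.64957 × 1.748 = 2.88345.
CI: 2.685 ± 2.88345 → (-0.198, 5.568).
With 90% confidence, each one-unit increase in saturated fat intake is associated with a change of between -0.198 and 5.568 mg/dL in cholesterol level, holding the other predictors fixed.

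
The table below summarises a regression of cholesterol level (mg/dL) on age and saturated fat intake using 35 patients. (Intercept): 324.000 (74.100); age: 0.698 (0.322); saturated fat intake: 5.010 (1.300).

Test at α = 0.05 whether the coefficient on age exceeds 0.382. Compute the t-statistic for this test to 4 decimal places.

Read off: b = 0.698, SE = 0.322 for age.
H₀: β₁ = 0.382 vs H₁: β₁ > 0.382.
t = (0.698 − 0.382) / 0.322 = 0.9814.
df = n − k − 1 = 35 − 2 − 1 = 32.
One-sided p ≈ 0.1669, which is ≥ 0.05, so fail to reject H₀.
The data do not give significant evidence that the true slope on age exceeds 0.382 mg/dL per unit, holding the other predictors fixed.

t = 0.9814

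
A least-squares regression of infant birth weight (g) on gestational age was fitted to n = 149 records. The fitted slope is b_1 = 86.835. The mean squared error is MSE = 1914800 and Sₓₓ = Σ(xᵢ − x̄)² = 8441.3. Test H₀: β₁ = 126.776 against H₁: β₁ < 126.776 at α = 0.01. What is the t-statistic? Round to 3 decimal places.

SE(b_1) = √(MSE/Sₓₓ) = √(1.9148e+06/8441.3) = 15.0611.
t = (86.835 − 126.776) / 15.0611 = -2.652.
df = n − 2 = 147.
One-sided p ≈ 0.0044, which is < 0.01, so reject H₀.
There is evidence that the true slope on gestational age is below 126.776 g per unit.

t = -2.652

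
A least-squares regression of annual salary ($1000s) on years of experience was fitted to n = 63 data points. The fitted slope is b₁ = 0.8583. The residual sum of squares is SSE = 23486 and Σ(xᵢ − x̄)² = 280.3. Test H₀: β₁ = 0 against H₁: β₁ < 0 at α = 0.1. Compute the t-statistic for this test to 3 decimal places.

t = 0.732

MSE = SSE/(n − 2) = 23486/61 = 385.016.
SE(b₁) = √(MSE/Sₓₓ) = √(385.016/280.3) = 1.172.
t = 0.8583 / 1.172 = 0.732.
df = n − 2 = 61.
One-sided p ≈ 0.7666, which is ≥ 0.1, so fail to reject H₀.
The data do not give significant evidence that the true slope on years of experience is negative.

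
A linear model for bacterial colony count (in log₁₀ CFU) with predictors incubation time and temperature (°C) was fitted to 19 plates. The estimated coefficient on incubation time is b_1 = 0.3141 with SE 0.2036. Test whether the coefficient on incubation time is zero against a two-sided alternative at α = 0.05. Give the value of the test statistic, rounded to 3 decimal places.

H₀: β₁ = 0 vs H₁: β₁ ≠ 0.
t = (b_1 − β₁⁰)/SE = 0.3141 / 0.2036 = 1.543.
df = n − k − 1 = 19 − 2 − 1 = 16.
Two-sided p ≈ 0.1424, which is ≥ 0.05, so fail to reject H₀.
The data do not give significant evidence of an association between incubation time and bacterial colony count, after adjusting for the other predictors.

t = 1.543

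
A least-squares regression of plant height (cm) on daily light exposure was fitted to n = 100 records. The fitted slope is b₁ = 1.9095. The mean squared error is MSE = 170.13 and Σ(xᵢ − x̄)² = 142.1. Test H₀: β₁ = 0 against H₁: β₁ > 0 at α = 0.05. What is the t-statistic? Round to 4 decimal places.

t = 1.7451

SE(b₁) = √(MSE/Sₓₓ) = √(170.13/142.1) = 1.09419.
t = 1.9095 / 1.09419 = 1.7451.
df = n − 2 = 98.
One-sided p ≈ 0.0420, which is < 0.05, so reject H₀.
There is evidence that the true slope on daily light exposure is positive.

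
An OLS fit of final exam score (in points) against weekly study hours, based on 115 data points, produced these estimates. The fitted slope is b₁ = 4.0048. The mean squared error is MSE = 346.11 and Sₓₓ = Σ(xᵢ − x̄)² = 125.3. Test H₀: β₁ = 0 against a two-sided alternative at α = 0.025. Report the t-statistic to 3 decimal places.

t = 2.410

SE(b₁) = √(MSE/Sₓₓ) = √(346.11/125.3) = 1.662.
t = 4.0048 / 1.662 = 2.410.
df = n − 2 = 113.
Two-sided p ≈ 0.0176, which is < 0.025, so reject H₀.
There is evidence that weekly study hours is associated with final exam score.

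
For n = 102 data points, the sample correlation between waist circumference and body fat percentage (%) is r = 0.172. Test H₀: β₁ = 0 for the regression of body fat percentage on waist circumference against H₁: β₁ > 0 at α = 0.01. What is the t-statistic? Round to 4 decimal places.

t = r·√(n − 2)/√(1 − r²) = 0.172·√100/√0.970416 = 1.7460.
df = n − 2 = 100.
One-sided p ≈ 0.0419, which is ≥ 0.01, so fail to reject H₀.
The data do not give significant evidence of a linear association between waist circumference and body fat percentage.

t = 1.7460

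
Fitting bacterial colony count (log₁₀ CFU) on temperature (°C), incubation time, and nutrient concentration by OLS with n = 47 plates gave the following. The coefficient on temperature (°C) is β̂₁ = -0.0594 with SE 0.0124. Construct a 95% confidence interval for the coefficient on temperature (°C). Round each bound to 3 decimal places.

df = n − k − 1 = 47 − 3 − 1 = 43.
t* = t_{0.025, 43} = 2.016692.
Margin = t* × SE = 2.016692 × 0.0124 = 0.02501.
CI: -0.0594 ± 0.02501 → (-0.084, -0.034).
With 95% confidence, each one-unit increase in temperature (°C) is associated with a change of between -0.084 and -0.034 log₁₀ CFU in bacterial colony count, holding the other predictors fixed.

(-0.084, -0.034)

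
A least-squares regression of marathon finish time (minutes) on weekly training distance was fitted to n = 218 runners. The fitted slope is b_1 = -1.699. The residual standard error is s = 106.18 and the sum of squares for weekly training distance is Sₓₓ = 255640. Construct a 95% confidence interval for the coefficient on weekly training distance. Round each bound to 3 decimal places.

SE(b_1) = s/√Sₓₓ = 106.18/√255640 = 0.210004.
df = n − 2 = 216.
t* = t_{0.025, 216} = 1.971007.
Margin = t* × SE = 1.971007 × 0.210004 = 0.41392.
CI: -1.699 ± 0.41392 → (-2.113, -1.285).
With 95% confidence, each one-unit increase in weekly training distance is associated with a change of between -2.113 and -1.285 minutes in marathon finish time.

(-2.113, -1.285)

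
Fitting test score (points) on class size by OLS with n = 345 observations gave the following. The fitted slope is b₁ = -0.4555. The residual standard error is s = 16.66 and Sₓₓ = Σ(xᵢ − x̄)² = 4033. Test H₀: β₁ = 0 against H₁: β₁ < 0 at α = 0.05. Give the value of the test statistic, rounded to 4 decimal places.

t = -1.7363

SE(b₁) = s/√Sₓₓ = 16.66/√4033 = 0.262338.
t = -0.4555 / 0.262338 = -1.7363.
df = n − 2 = 343.
One-sided p ≈ 0.0417, which is < 0.05, so reject H₀.
There is evidence that the true slope on class size is negative.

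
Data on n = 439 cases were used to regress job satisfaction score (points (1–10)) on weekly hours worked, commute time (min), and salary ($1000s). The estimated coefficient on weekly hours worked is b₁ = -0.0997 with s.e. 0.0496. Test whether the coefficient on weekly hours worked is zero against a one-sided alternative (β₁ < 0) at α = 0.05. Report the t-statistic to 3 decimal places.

t = -2.010

H₀: β₁ = 0 vs H₁: β₁ < 0.
t = (b₁ − β₁⁰)/SE = -0.0997 / 0.0496 = -2.010.
df = n − k − 1 = 439 − 3 − 1 = 435.
One-sided p ≈ 0.0225, which is < 0.05, so reject H₀.
There is evidence that the true slope on weekly hours worked is negative, holding the other predictors fixed.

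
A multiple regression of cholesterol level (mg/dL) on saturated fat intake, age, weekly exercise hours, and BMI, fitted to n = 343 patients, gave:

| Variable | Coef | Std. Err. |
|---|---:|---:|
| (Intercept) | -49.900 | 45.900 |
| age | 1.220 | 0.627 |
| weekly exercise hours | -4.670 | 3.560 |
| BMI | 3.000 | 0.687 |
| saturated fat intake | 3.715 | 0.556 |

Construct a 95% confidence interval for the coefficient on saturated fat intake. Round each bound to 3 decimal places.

(2.621, 4.809)

Read off: b = 3.715, SE = 0.556 for saturated fat intake.
df = n − k − 1 = 343 − 4 − 1 = 338.
t* = t_{0.025, 338} = 1.967007.
Margin = t* × SE = 1.967007 × 0.556 = 1.09366.
CI: 3.715 ± 1.09366 → (2.621, 4.809).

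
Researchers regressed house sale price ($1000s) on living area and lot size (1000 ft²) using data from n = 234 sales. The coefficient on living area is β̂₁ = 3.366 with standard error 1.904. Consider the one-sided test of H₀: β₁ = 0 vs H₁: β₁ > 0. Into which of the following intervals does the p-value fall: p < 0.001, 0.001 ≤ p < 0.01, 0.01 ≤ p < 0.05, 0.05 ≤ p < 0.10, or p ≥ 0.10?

0.01 ≤ p < 0.05

t = 3.366 / 1.904 = 1.768.
df = n − k − 1 = 234 − 2 − 1 = 231.
One-sided p = P(T_{231} > t) ≈ 0.0392.
So 0.01 ≤ p < 0.05.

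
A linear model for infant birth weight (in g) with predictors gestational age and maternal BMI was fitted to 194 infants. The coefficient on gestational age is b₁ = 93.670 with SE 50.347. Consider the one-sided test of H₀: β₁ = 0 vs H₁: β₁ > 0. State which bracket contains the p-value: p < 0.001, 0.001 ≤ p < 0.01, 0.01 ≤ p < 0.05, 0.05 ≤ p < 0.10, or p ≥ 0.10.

t = 93.670 / 50.347 = 1.860.
df = n − k − 1 = 194 − 2 − 1 = 191.
One-sided p = P(T_{191} > t) ≈ 0.0322.
So 0.01 ≤ p < 0.05.

0.01 ≤ p < 0.05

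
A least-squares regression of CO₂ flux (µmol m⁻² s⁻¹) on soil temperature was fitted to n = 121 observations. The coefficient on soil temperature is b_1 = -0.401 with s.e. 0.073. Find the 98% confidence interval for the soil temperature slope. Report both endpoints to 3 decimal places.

(-0.573, -0.229)

df = n − 2 = 121 − 2 = 119.
t* = t_{0.01, 119} = 2.358093.
Margin = t* × SE = 2.358093 × 0.073 = 0.17214.
CI: -0.401 ± 0.17214 → (-0.573, -0.229).
With 98% confidence, each one-unit increase in soil temperature is associated with a change of between -0.573 and -0.229 µmol m⁻² s⁻¹ in CO₂ flux.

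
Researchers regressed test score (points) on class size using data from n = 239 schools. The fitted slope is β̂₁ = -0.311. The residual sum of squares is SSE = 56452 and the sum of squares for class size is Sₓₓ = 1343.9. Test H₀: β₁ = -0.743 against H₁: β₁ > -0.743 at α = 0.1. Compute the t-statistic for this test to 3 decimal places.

t = 1.026

MSE = SSE/(n − 2) = 56452/237 = 238.194.
SE(β̂₁) = √(MSE/Sₓₓ) = √(238.194/1343.9) = 0.421.
t = (-0.311 − (-0.743)) / 0.421 = 1.026.
df = n − 2 = 237.
One-sided p ≈ 0.1529, which is ≥ 0.1, so fail to reject H₀.
The data do not give significant evidence that the true slope on class size exceeds -0.743 points per unit.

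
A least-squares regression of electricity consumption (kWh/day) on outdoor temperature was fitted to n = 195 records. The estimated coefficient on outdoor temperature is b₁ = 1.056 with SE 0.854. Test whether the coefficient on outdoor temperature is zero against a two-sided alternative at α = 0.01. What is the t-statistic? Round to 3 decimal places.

t = 1.237

H₀: β₁ = 0 vs H₁: β₁ ≠ 0.
t = (b₁ − β₁⁰)/SE = 1.056 / 0.854 = 1.237.
df = n − 2 = 195 − 2 = 193.
Two-sided p ≈ 0.2178, which is ≥ 0.01, so fail to reject H₀.
The data do not give significant evidence of an association between outdoor temperature and electricity consumption.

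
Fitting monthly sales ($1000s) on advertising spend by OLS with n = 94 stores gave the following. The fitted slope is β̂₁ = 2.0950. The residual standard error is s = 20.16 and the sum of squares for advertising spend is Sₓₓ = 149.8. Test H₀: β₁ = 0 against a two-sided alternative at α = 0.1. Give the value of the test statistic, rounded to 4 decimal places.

t = 1.2719

SE(β̂₁) = s/√Sₓₓ = 20.16/√149.8 = 1.64716.
t = 2.0950 / 1.64716 = 1.2719.
df = n − 2 = 92.
Two-sided p ≈ 0.2066, which is ≥ 0.1, so fail to reject H₀.
The data do not give significant evidence of an association between advertising spend and monthly sales.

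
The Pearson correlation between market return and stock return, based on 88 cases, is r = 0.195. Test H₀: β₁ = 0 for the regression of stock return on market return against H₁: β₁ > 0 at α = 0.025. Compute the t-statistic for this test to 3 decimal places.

t = r·√(n − 2)/√(1 − r²) = 0.195·√86/√0.961975 = 1.844.
df = n − 2 = 86.
One-sided p ≈ 0.0343, which is ≥ 0.025, so fail to reject H₀.
The data do not give significant evidence of a linear association between market return and stock return.

t = 1.844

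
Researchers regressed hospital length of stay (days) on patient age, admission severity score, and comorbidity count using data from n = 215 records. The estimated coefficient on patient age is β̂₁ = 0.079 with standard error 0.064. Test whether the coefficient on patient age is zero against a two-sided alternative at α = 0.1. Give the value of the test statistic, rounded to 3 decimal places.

H₀: β₁ = 0 vs H₁: β₁ ≠ 0.
t = (β̂₁ − β₁⁰)/SE = 0.079 / 0.064 = 1.234.
df = n − k − 1 = 215 − 3 − 1 = 211.
Two-sided p ≈ 0.2184, which is ≥ 0.1, so fail to reject H₀.
The data do not give significant evidence of an association between patient age and hospital length of stay, after adjusting for the other predictors.

t = 1.234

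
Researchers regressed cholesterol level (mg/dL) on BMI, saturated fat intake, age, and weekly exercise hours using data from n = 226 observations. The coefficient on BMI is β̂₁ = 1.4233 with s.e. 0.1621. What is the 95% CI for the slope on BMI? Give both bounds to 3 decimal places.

(1.104, 1.743)

df = n − k − 1 = 226 − 4 − 1 = 221.
t* = t_{0.025, 221} = 1.970756.
Margin = t* × SE = 1.970756 × 0.1621 = 0.31946.
CI: 1.4233 ± 0.31946 → (1.104, 1.743).
With 95% confidence, each one-unit increase in BMI is associated with a change of between 1.104 and 1.743 mg/dL in cholesterol level, holding the other predictors fixed.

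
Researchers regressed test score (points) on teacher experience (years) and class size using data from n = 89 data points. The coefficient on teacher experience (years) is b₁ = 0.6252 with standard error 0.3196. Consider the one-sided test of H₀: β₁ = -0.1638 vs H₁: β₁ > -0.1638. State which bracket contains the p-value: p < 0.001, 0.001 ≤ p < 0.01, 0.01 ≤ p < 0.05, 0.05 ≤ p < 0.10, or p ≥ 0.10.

0.001 ≤ p < 0.01

t = (0.6252 − (-0.1638)) / 0.3196 = 2.469.
df = n − k − 1 = 89 − 2 − 1 = 86.
One-sided p = P(T_{86} > t) ≈ 0.0078.
So 0.001 ≤ p < 0.01.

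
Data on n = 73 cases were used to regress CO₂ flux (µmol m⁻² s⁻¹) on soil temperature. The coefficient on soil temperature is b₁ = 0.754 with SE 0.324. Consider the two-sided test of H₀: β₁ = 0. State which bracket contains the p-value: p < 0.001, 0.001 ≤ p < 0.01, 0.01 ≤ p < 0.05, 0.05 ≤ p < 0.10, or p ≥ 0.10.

t = 0.754 / 0.324 = 2.327.
df = n − 2 = 73 − 2 = 71.
Two-sided p = 2·P(T_{71} > |t|) ≈ 0.0228.
So 0.01 ≤ p < 0.05.

0.01 ≤ p < 0.05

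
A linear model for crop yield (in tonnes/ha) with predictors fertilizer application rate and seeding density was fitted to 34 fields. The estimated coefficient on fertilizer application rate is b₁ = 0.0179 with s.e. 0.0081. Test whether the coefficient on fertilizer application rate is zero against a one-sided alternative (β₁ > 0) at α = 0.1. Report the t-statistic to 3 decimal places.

H₀: β₁ = 0 vs H₁: β₁ > 0.
t = (b₁ − β₁⁰)/SE = 0.0179 / 0.0081 = 2.210.
df = n − k − 1 = 34 − 2 − 1 = 31.
One-sided p ≈ 0.0173, which is < 0.1, so reject H₀.
There is evidence that the true slope on fertilizer application rate is positive, holding the other predictors fixed.

t = 2.210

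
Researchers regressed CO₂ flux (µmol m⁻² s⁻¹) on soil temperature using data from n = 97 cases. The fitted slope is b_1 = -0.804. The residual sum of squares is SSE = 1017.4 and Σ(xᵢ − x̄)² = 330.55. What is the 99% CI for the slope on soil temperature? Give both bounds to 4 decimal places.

MSE = SSE/(n − 2) = 1017.4/95 = 10.7095.
SE(b_1) = √(MSE/Sₓₓ) = √(10.7095/330.55) = 0.179997.
df = n − 2 = 95.
t* = t_{0.005, 95} = 2.628576.
Margin = t* × SE = 2.628576 × 0.179997 = 0.473136.
CI: -0.804 ± 0.473136 → (-1.2771, -0.3309).
With 99% confidence, each one-unit increase in soil temperature is associated with a change of between -1.2771 and -0.3309 µmol m⁻² s⁻¹ in CO₂ flux.

(-1.2771, -0.3309)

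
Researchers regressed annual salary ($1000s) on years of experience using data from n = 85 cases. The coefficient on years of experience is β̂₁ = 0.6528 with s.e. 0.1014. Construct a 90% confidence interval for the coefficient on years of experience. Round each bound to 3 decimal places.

df = n − 2 = 85 − 2 = 83.
t* = t_{0.05, 83} = 1.66342.
Margin = t* × SE = 1.66342 × 0.1014 = 0.16867.
CI: 0.6528 ± 0.16867 → (0.484, 0.821).
With 90% confidence, each one-unit increase in years of experience is associated with a change of between 0.484 and 0.821 $1000s in annual salary.

(0.484, 0.821)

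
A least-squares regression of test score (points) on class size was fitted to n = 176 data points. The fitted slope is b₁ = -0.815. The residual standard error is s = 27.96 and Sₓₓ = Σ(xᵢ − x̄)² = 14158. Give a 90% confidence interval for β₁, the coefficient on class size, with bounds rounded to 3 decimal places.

(-1.204, -0.426)

SE(b₁) = s/√Sₓₓ = 27.96/√14158 = 0.234983.
df = n − 2 = 174.
t* = t_{0.05, 174} = 1.653658.
Margin = t* × SE = 1.653658 × 0.234983 = 0.38858.
CI: -0.815 ± 0.38858 → (-1.204, -0.426).
With 90% confidence, each one-unit increase in class size is associated with a change of between -1.204 and -0.426 points in test score.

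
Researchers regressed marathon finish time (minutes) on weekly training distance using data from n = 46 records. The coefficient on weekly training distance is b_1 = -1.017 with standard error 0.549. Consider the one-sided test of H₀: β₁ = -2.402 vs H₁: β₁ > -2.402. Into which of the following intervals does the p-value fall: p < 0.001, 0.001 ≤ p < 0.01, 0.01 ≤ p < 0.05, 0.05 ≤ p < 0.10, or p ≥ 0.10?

0.001 ≤ p < 0.01

t = (-1.017 − (-2.402)) / 0.549 = 2.523.
df = n − 2 = 46 − 2 = 44.
One-sided p = P(T_{44} > t) ≈ 0.0077.
So 0.001 ≤ p < 0.01.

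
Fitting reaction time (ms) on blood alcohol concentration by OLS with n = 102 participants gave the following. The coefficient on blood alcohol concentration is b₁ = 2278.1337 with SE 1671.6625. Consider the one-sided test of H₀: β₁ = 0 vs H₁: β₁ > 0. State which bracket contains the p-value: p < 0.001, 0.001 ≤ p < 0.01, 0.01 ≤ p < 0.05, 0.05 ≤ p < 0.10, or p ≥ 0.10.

t = 2278.1337 / 1671.6625 = 1.363.
df = n − 2 = 102 − 2 = 100.
One-sided p = P(T_{100} > t) ≈ 0.0880.
So 0.05 ≤ p < 0.10.

0.05 ≤ p < 0.10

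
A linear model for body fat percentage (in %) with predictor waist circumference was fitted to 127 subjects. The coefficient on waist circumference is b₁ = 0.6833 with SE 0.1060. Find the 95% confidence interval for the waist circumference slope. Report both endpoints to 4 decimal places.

(0.4735, 0.8931)

df = n − 2 = 127 − 2 = 125.
t* = t_{0.025, 125} = 1.979124.
Margin = t* × SE = 1.979124 × 0.1060 = 0.209787.
CI: 0.6833 ± 0.209787 → (0.4735, 0.8931).
With 95% confidence, each one-unit increase in waist circumference is associated with a change of between 0.4735 and 0.8931 % in body fat percentage.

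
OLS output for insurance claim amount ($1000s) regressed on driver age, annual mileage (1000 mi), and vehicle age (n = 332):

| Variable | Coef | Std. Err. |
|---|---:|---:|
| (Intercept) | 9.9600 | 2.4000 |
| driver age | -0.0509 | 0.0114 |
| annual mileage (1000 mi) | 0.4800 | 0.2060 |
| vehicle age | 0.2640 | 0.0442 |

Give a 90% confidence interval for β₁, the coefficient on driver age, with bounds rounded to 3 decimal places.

Read off: b = -0.0509, SE = 0.0114 for driver age.
df = n − k − 1 = 332 − 3 − 1 = 328.
t* = t_{0.05, 328} = 1.649512.
Margin = t* × SE = 1.649512 × 0.0114 = 0.01880.
CI: -0.0509 ± 0.01880 → (-0.070, -0.032).

(-0.070, -0.032)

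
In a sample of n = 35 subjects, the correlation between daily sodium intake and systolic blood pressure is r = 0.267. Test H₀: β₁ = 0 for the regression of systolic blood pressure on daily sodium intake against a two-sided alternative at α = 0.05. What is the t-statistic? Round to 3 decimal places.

t = 1.592

t = r·√(n − 2)/√(1 − r²) = 0.267·√33/√0.928711 = 1.592.
df = n − 2 = 33.
Two-sided p ≈ 0.1210, which is ≥ 0.05, so fail to reject H₀.
The data do not give significant evidence of a linear association between daily sodium intake and systolic blood pressure.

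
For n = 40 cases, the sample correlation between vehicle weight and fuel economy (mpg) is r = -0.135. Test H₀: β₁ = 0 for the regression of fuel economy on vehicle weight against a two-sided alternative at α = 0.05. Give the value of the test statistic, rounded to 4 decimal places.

t = r·√(n − 2)/√(1 − r²) = -0.135·√38/√0.981775 = -0.8399.
df = n − 2 = 38.
Two-sided p ≈ 0.4062, which is ≥ 0.05, so fail to reject H₀.
The data do not give significant evidence of a linear association between vehicle weight and fuel economy.

t = -0.8399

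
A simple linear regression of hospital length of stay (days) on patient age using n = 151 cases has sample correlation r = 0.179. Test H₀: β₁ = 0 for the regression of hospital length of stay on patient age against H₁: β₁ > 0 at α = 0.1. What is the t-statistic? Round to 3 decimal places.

t = r·√(n − 2)/√(1 − r²) = 0.179·√149/√0.967959 = 2.221.
df = n − 2 = 149.
One-sided p ≈ 0.0139, which is < 0.1, so reject H₀.
There is evidence of a linear association between patient age and hospital length of stay.

t = 2.221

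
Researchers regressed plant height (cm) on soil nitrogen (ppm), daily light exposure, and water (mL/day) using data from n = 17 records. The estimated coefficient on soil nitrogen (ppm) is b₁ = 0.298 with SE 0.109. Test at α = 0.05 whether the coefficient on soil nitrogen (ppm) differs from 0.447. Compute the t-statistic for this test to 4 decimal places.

H₀: β₁ = 0.447 vs H₁: β₁ ≠ 0.447.
t = (b₁ − β₁⁰)/SE = (0.298 − 0.447) / 0.109 = -1.3670.
df = n − k − 1 = 17 − 3 − 1 = 13.
Two-sided p ≈ 0.1948, which is ≥ 0.05, so fail to reject H₀.
The data are consistent with a true slope of 0.447 cm per unit of soil nitrogen (ppm), holding the other predictors fixed.

t = -1.3670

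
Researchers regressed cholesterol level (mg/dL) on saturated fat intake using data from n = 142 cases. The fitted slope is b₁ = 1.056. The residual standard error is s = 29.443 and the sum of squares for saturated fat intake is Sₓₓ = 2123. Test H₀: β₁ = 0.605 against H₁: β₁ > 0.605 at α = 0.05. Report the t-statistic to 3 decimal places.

t = 0.706

SE(b₁) = s/√Sₓₓ = 29.443/√2123 = 0.639009.
t = (1.056 − 0.605) / 0.639009 = 0.706.
df = n − 2 = 140.
One-sided p ≈ 0.2407, which is ≥ 0.05, so fail to reject H₀.
The data do not give significant evidence that the true slope on saturated fat intake exceeds 0.605 mg/dL per unit.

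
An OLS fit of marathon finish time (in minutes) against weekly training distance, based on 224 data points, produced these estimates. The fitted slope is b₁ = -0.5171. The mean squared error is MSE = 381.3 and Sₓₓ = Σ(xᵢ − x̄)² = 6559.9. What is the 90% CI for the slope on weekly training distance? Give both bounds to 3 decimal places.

SE(b₁) = √(MSE/Sₓₓ) = √(381.3/6559.9) = 0.241093.
df = n − 2 = 222.
t* = t_{0.05, 222} = 1.651746.
Margin = t* × SE = 1.651746 × 0.241093 = 0.39822.
CI: -0.5171 ± 0.39822 → (-0.915, -0.119).
With 90% confidence, each one-unit increase in weekly training distance is associated with a change of between -0.915 and -0.119 minutes in marathon finish time.

(-0.915, -0.119)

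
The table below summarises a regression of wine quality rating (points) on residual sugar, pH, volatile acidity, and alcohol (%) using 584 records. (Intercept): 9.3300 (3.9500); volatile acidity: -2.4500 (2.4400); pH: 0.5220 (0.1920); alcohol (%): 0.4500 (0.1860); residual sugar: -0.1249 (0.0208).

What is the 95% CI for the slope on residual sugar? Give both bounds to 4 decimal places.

(-0.1658, -0.0840)

Read off: b = -0.1249, SE = 0.0208 for residual sugar.
df = n − k − 1 = 584 − 4 − 1 = 579.
t* = t_{0.025, 579} = 1.96407.
Margin = t* × SE = 1.96407 × 0.0208 = 0.040853.
CI: -0.1249 ± 0.040853 → (-0.1658, -0.0840).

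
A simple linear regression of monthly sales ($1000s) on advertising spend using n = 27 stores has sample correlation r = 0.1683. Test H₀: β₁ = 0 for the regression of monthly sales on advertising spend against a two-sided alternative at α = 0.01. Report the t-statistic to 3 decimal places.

t = 0.854

t = r·√(n − 2)/√(1 − r²) = 0.1683·√25/√0.971675 = 0.854.
df = n − 2 = 25.
Two-sided p ≈ 0.4014, which is ≥ 0.01, so fail to reject H₀.
The data do not give significant evidence of a linear association between advertising spend and monthly sales.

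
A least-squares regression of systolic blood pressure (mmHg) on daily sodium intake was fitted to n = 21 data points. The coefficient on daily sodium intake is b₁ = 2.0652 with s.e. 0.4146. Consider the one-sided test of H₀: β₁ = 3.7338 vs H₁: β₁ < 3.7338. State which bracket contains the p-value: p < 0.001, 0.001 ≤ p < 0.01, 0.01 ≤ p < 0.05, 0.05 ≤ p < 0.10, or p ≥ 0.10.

t = (2.0652 − 3.7338) / 0.4146 = -4.025.
df = n − 2 = 21 − 2 = 19.
One-sided p = P(T_{19} < t) ≈ 0.0004.
So p < 0.001.

p < 0.001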